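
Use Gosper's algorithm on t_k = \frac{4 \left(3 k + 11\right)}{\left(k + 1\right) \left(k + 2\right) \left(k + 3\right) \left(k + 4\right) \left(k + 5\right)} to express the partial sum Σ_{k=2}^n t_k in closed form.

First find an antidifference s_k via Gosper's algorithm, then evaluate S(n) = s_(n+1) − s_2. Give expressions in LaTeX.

S(n) = \frac{n^{3} + 10 n^{2} + 31 n - 42}{18 \left(n^{3} + 10 n^{2} + 31 n + 30\right)}

Step 1: r(k) = (k + 1)*(3*k + 14)/((k + 6)*(3*k + 11)).
Take A(k)=k + 1, B(k)=k + 6, C(k)=k + 11/3.
Key eq: (k + 1)·f(k+1) = (k + 5)·f(k) + (k + 11/3).
deg f ≤ 4 (via 1,1,1).
Solve for f: f(k) = k*(k + 3)*(k**2 + 7*k + 14)/24 (degree 4 ≤ 4).
So s_k = (B(k−1)f/C)·t_k = (k*(k + 3)*(k + 5)*(k**2 + 7*k + 14)/(8*(3*k + 11)))·t_k = k*(k**2 + 7*k + 14)/(2*(k**3 + 7*k**2 + 14*k + 8)).
Check: Δs_k = 4*(3*k + 11)/(k**5 + 15*k**4 + 85*k**3 + 225*k**2 + 274*k + 120). ✓
Telescope: S(n) = s_(n+1) − s_(2) = (n**3 + 10*n**2 + 31*n + 22)/(2*(n**3 + 10*n**2 + 31*n + 30)) − (4/9) = (n**3 + 10*n**2 + 31*n - 42)/(18*(n**3 + 10*n**2 + 31*n + 30)).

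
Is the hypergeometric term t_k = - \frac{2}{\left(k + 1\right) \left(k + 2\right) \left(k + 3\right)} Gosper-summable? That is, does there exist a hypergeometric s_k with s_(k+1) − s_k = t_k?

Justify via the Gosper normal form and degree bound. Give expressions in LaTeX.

Step 1: r(k) = (k + 1)/(k + 4).
Normal form (A,B,C) = (k + 1, k + 4, 1).
Solve (k + 1)·f(k+1) − (k + 3)·f(k) = 1.
deg f ≤ 2 (via 1,1,0).
A polynomial solution: f(k) = k*(k + 3)/4.
Then R = B(k−1)f/C = k*(k + 3)**2/4, so s_k = R(k)·t_k = k*(-k - 3)/(2*(k + 1)*(k + 2)).
Check: Δs_k = -2/(k**3 + 6*k**2 + 11*k + 6). ✓

Yes. s_k = \frac{k \left(- k - 3\right)}{2 \left(k + 1\right) \left(k + 2\right)}.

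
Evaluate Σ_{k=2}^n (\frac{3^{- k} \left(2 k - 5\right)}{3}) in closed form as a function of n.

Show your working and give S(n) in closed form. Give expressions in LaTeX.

S(n) = 3^{- n - 1} \left(1 - n\right)

Compute t_(k+1)/t_k: get (2*k - 3)/(3*(2*k - 5)).
So A=1/3 and B=1, with C=k - 5/2.
f must satisfy (1/3)·f(k+1) − (1)·f(k) = k - 5/2.
d = 1 from the (0,0,1) case.
Coefficient equations give f(k) = -3*(k - 2)/2.
So s_k = (B(k−1)f/C)·t_k = (-3*(k - 2)/(2*k - 5))·t_k = (2 - k)/3**k.
Check: Δs_k = (2*k - 5)/(3*3**k). ✓
Σ_(k=2)^n t_k = s_(n+1) − s_(2) = (3**(-n - 1)*(1 - n)) − (0), i.e. 3**(-n - 1)*(1 - n).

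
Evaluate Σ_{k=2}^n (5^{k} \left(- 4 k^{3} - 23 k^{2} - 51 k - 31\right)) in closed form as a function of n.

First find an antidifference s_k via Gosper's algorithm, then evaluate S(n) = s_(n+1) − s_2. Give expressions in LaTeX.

S(n) = - 5 \cdot 5^{n} n^{3} - 25 \cdot 5^{n} n^{2} - 55 \cdot 5^{n} n - 30 \cdot 5^{n} + 575

r(k) = 5*(4*k**3 + 35*k**2 + 109*k + 109)/(4*k**3 + 23*k**2 + 51*k + 31) after simplifying.
Factor: A=5; B=1; C=k**3 + 23*k**2/4 + 51*k/4 + 31/4.
Set up (5)·f(k+1) − (1)·f(k) − (k**3 + 23*k**2/4 + 51*k/4 + 31/4) = 0.
From deg A=0, deg B=0, deg C=3: d=3.
Match coefficients ⇒ f(k) = (k**3 + 2*k**2 + 4*k - 1)/4.
Certificate R = B(k−1)f/C = (k**3 + 2*k**2 + 4*k - 1)/(4*k**3 + 23*k**2 + 51*k + 31) gives s_k = 5**k*(-k**3 - 2*k**2 - 4*k + 1).
Verify: 5**k*(-4*k**3 - 23*k**2 - 51*k - 31) matches t_k.
Σ_(k=2)^n t_k = s_(n+1) − s_(2) = (5**(n + 1)*(-n**3 - 5*n**2 - 11*n - 6)) − (-575), i.e. -5*5**n*n**3 - 25*5**n*n**2 - 55*5**n*n - 30*5**n + 575.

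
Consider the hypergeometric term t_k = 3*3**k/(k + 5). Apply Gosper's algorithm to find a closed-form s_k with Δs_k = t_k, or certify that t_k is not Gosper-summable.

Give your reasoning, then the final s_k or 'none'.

no hypergeometric antidifference exists

r(k) = 3*(k + 5)/(k + 6) after simplifying.
So A=3*k + 15 and B=k + 6, with C=1.
Solve (3*k + 15)·f(k+1) − (k + 5)·f(k) = 1.
deg f ≤ -1 (via 1,1,0).
Bound -1 < 0, so the key equation has no polynomial solution.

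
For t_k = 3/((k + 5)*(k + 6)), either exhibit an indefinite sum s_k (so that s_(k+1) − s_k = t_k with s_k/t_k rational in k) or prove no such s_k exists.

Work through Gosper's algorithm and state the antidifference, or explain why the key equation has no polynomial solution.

s_k = 3*k/(5*(k + 5))

Step 1: r(k) = (k + 5)/(k + 7).
A = k + 5, B = k + 7, C = 1.
Set up (k + 5)·f(k+1) − (k + 6)·f(k) − (1) = 0.
From deg A=1, deg B=1, deg C=0: d=1.
Solve for f: f(k) = k/5 (degree 1 ≤ 1).
Get s_k = R·t_k = 3*k/(5*(k + 5)) with R(k) = B(k−1)f(k)/C(k) = k*(k + 6)/5.
Verify: 3/(k**2 + 11*k + 30) matches t_k.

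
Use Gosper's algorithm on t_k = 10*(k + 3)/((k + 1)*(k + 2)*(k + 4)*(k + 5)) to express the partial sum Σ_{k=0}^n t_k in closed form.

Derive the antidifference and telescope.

t_(k+1)/t_k = (k + 1)*(k + 4)**2/((k + 3)**2*(k + 6)).
Take A(k)=k + 1, B(k)=k + 6, C(k)=k**2 + 6*k + 9.
Set up (k + 1)·f(k+1) − (k + 5)·f(k) − (k**2 + 6*k + 9) = 0.
d = 4 from the (1,1,2) case.
Match coefficients ⇒ f(k) = k*(k + 2)*(k + 3)*(k + 5)/8.
R(k) = B(k−1)·f(k)/C(k) = k*(k + 2)*(k + 5)**2/(8*(k + 3)); s_k = R·t_k = 5*k*(k + 5)/(4*(k**2 + 5*k + 4)).
Δs = 10*(k + 3)/(k**4 + 12*k**3 + 49*k**2 + 78*k + 40), as required.
Σ_(k=0)^n t_k = s_(n+1) − s_(0) = (5*(n**2 + 7*n + 6)/(4*(n**2 + 7*n + 10))) − (0), i.e. 5*(n**2 + 7*n + 6)/(4*(n**2 + 7*n + 10)).

S(n) = 5*(n**2 + 7*n + 6)/(4*(n**2 + 7*n + 10))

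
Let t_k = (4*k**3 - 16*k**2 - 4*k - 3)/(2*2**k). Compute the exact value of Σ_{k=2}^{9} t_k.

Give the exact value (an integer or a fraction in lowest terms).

Σ = -269/1024

r(k) = (4*k**3 - 4*k**2 - 24*k - 19)/(2*(4*k**3 - 16*k**2 - 4*k - 3)) after simplifying.
A = 1/2, B = 1, C = k**3 - 4*k**2 - k - 3/4.
Need (1/2)·f(k+1) − (1)·f(k) = k**3 - 4*k**2 - k - 3/4.
From deg A=0, deg B=0, deg C=3: d=3.
A polynomial solution: f(k) = -(4*k**3 - 4*k**2 - 3)/2.
R(k) = B(k−1)·f(k)/C(k) = -2*(4*k**3 - 4*k**2 - 3)/(4*k**3 - 16*k**2 - 4*k - 3); s_k = R·t_k = (-4*k**3 + 4*k**2 + 3)/2**k.
Check: Δs_k = (4*k**3 - 16*k**2 - 4*k - 3)/(2*2**k). ✓
Evaluate s at k=10 and k=2: -3597/1024 and -13/4; difference -269/1024.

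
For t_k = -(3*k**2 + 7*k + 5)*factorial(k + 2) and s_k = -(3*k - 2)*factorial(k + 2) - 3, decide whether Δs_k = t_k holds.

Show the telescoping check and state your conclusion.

valid (s_(k+1) − s_k reduces to t_k)

s_(k+1) = -(3*k + 1)*factorial(k + 3) - 3
s_(k+1) − s_k = -(3*k**2 + 7*k + 5)*factorial(k + 2)
(s_(k+1) − s_k) − t_k = 0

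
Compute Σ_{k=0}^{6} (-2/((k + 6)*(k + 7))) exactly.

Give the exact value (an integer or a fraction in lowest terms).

Σ = -7/39

Compute t_(k+1)/t_k: get (k + 6)/(k + 8).
Factor: A=k + 6; B=k + 8; C=1.
f must satisfy (k + 6)·f(k+1) − (k + 7)·f(k) = 1.
From deg A=1, deg B=1, deg C=0: d=1.
Coefficient equations give f(k) = k/6.
Certificate R = B(k−1)f/C = k*(k + 7)/6 gives s_k = -k/(3*k + 18).
Verify: -2/(k**2 + 13*k + 42) matches t_k.
Sum = s_(7) − s_(0); s_(7) = -7/39, s_(0) = 0 ⇒ -7/39.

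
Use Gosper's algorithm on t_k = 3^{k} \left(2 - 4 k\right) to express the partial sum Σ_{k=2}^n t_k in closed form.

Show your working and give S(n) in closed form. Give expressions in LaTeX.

S(n) = 6 \cdot 3^{n} \left(1 - n\right)

t_(k+1)/t_k = 3*(2*k + 1)/(2*k - 1).
Normal form (A,B,C) = (3, 1, k - 1/2).
Need (3)·f(k+1) − (1)·f(k) = k - 1/2.
From deg A=0, deg B=0, deg C=1: d=1.
A polynomial solution: f(k) = (k - 2)/2.
Certificate R = B(k−1)f/C = (k - 2)/(2*k - 1) gives s_k = 2*3**k*(2 - k).
Δs = 3**k*(2 - 4*k), as required.
s_(n+1) = 6*3**n*(1 - n) and s_(2) = 0, so S(n) = 6*3**n*(1 - n).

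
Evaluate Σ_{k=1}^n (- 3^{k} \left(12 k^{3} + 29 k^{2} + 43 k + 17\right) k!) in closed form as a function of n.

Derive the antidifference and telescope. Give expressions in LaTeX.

S(n) = - 12 \cdot 3^{n} n^{3} n! - 33 \cdot 3^{n} n^{2} n! - 42 \cdot 3^{n} n n! - 21 \cdot 3^{n} n! + 21

Ratio r(k) = 3*(12*k**4 + 77*k**3 + 202*k**2 + 238*k + 101)/(12*k**3 + 29*k**2 + 43*k + 17).
Gosper form: A/B · C(k+1)/C(k) with A=3*k + 3, B=1, C=k**3 + 29*k**2/12 + 43*k/12 + 17/12.
Key eq: (3*k + 3)·f(k+1) = (1)·f(k) + (k**3 + 29*k**2/12 + 43*k/12 + 17/12).
Bound: deg f ≤ 2.
Solving with deg f ≤ 2: f(k) = (4*k**2 - k + 4)/12.
Certificate R = B(k−1)f/C = (4*k**2 - k + 4)/(12*k**3 + 29*k**2 + 43*k + 17) gives s_k = -3**k*(4*k**2 - k + 4)*factorial(k).
s_(k+1) − s_k = -3**k*(12*k**3 + 29*k**2 + 43*k + 17)*factorial(k) = t_k.
s_(n+1) = -3**(n + 1)*(4*n**2 + 7*n + 7)*factorial(n + 1) and s_(1) = -21, so S(n) = -12*3**n*n**3*factorial(n) - 33*3**n*n**2*factorial(n) - 42*3**n*n*factorial(n) - 21*3**n*factorial(n) + 21.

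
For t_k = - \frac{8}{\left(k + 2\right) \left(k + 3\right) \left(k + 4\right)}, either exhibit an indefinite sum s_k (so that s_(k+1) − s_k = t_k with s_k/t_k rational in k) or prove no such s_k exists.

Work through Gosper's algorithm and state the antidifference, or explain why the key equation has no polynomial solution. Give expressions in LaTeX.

s_k = \frac{2 k \left(- k - 5\right)}{3 \left(k + 2\right) \left(k + 3\right)}

Step 1: r(k) = (k + 2)/(k + 5).
Gosper form: A/B · C(k+1)/C(k) with A=k + 2, B=k + 5, C=1.
f must satisfy (k + 2)·f(k+1) − (k + 4)·f(k) = 1.
From deg A=1, deg B=1, deg C=0: d=2.
Coefficient equations give f(k) = k*(k + 5)/12.
Get s_k = R·t_k = 2*k*(-k - 5)/(3*(k + 2)*(k + 3)) with R(k) = B(k−1)f(k)/C(k) = k*(k + 4)*(k + 5)/12.
s_(k+1) − s_k = -8/(k**3 + 9*k**2 + 26*k + 24) = t_k.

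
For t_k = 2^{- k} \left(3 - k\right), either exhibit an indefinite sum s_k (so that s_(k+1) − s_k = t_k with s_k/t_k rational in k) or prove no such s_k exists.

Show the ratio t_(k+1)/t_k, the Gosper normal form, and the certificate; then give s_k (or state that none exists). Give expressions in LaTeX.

The ratio is (k - 2)/(2*(k - 3)).
Gosper form: A/B · C(k+1)/C(k) with A=1/2, B=1, C=k - 3.
Set up (1/2)·f(k+1) − (1)·f(k) − (k - 3) = 0.
Degrees (0,0,1) ⇒ d ≤ 1.
Solving with deg f ≤ 1: f(k) = -2*(k - 2).
R(k) = B(k−1)·f(k)/C(k) = -2*(k - 2)/(k - 3); s_k = R·t_k = 2**(1 - k)*(k - 2).
Check: Δs_k = (3 - k)/2**k. ✓

s_k = 2^{1 - k} \left(k - 2\right)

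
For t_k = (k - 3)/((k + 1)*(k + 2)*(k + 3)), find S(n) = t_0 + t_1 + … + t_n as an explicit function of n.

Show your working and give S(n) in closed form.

S(n) = (-n**2 - 7*n - 6)/(2*(n**2 + 5*n + 6))

t_(k+1)/t_k = (k - 2)*(k + 1)/((k - 3)*(k + 4)).
Normal form (A,B,C) = (k + 1, k + 4, k - 3).
Need (k + 1)·f(k+1) − (k + 3)·f(k) = k - 3.
Bound: deg f ≤ 2.
Coefficient equations give f(k) = -k*(k + 5)/2.
Then R = B(k−1)f/C = -k*(k + 3)*(k + 5)/(2*(k - 3)), so s_k = R(k)·t_k = k*(-k - 5)/(2*(k + 1)*(k + 2)).
Δs = (k - 3)/(k**3 + 6*k**2 + 11*k + 6), as required.
s_(n+1) = (-n**2 - 7*n - 6)/(2*(n**2 + 5*n + 6)) and s_(0) = 0, so S(n) = (-n**2 - 7*n - 6)/(2*(n**2 + 5*n + 6)).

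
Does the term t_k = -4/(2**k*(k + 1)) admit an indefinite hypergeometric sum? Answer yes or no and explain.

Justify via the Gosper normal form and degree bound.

No — negative degree bound, so no certificate f.

t_(k+1)/t_k = (k + 1)/(2*(k + 2)).
Normal form (A,B,C) = (k/2 + 1/2, k + 2, 1).
Solve (k/2 + 1/2)·f(k+1) − (k + 1)·f(k) = 1.
deg f ≤ -1 (via 1,1,0).
Negative degree bound (-1): no f exists, t_k not Gosper-summable.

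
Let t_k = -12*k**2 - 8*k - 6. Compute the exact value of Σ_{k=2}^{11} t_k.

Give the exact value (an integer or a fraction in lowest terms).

Σ = -6640

t_(k+1)/t_k = (6*k**2 + 16*k + 13)/(6*k**2 + 4*k + 3).
A = 1, B = 1, C = k**2 + 2*k/3 + 1/2.
Solve (1)·f(k+1) − (1)·f(k) = k**2 + 2*k/3 + 1/2.
d = 3 from the (0,0,2) case.
A polynomial solution: f(k) = k*(2*k**2 - k + 2)/6.
Certificate R = B(k−1)f/C = k*(2*k**2 - k + 2)/(6*k**2 + 4*k + 3) gives s_k = 2*k*(-2*k**2 + k - 2).
Check: Δs_k = -12*k**2 - 8*k - 6. ✓
Sum = s_(12) − s_(2); s_(12) = -6672, s_(2) = -32 ⇒ -6640.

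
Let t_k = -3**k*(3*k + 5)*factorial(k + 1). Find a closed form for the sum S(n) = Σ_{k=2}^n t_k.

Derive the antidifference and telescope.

S(n) = -3*3**n*factorial(n + 2) + 54

Compute t_(k+1)/t_k: get 3*(k + 2)*(3*k + 8)/(3*k + 5).
Take A(k)=3*k + 6, B(k)=1, C(k)=k + 5/3.
Set up (3*k + 6)·f(k+1) − (1)·f(k) − (k + 5/3) = 0.
deg f ≤ 0 (via 1,0,1).
A polynomial solution: f(k) = 1/3.
Get s_k = R·t_k = -3**k*factorial(k + 1) with R(k) = B(k−1)f(k)/C(k) = 1/(3*k + 5).
Verify: -3**k*(3*k + 5)*factorial(k + 1) matches t_k.
Σ_(k=2)^n t_k = s_(n+1) − s_(2) = (-3**(n + 1)*factorial(n + 2)) − (-54), i.e. -3*3**n*factorial(n + 2) + 54.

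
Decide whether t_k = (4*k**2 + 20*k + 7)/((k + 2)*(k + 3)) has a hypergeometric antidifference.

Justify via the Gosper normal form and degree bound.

Yes. s_k = k*(8*k - 1)/(2*(k + 2)).

t_(k+1)/t_k = (k + 2)*(20*k + 4*(k + 1)**2 + 27)/((k + 4)*(4*k**2 + 20*k + 7)).
A = k + 2, B = k + 4, C = k**2 + 5*k + 7/4.
f must satisfy (k + 2)·f(k+1) − (k + 3)·f(k) = k**2 + 5*k + 7/4.
Bound: deg f ≤ 2.
Match coefficients ⇒ f(k) = k*(8*k - 1)/8.
R(k) = B(k−1)·f(k)/C(k) = k*(k + 3)*(8*k - 1)/(2*(4*k**2 + 20*k + 7)); s_k = R·t_k = k*(8*k - 1)/(2*(k + 2)).
Verify: (4*k**2 + 20*k + 7)/(k**2 + 5*k + 6) matches t_k.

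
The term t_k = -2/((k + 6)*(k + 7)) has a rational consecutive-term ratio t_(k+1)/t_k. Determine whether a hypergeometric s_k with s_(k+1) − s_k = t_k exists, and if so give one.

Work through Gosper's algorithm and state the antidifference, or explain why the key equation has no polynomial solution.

r(k) = (k + 6)/(k + 8) after simplifying.
Factor: A=k + 6; B=k + 8; C=1.
f must satisfy (k + 6)·f(k+1) − (k + 7)·f(k) = 1.
d = 1 from the (1,1,0) case.
Coefficient equations give f(k) = k/6.
R(k) = B(k−1)·f(k)/C(k) = k*(k + 7)/6; s_k = R·t_k = -k/(3*k + 18).
Verify: -2/(k**2 + 13*k + 42) matches t_k.

s_k = -k/(3*k + 18)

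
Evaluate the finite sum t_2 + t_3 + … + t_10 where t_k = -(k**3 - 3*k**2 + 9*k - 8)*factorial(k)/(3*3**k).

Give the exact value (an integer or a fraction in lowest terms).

Step 1: r(k) = (k**4 + k**3 + 6*k**2 + 5*k - 1)/(3*(k**3 - 3*k**2 + 9*k - 8)).
Normal form (A,B,C) = (k/3 + 1/3, 1, k**3 - 3*k**2 + 9*k - 8).
Solve (k/3 + 1/3)·f(k+1) − (1)·f(k) = k**3 - 3*k**2 + 9*k - 8.
deg f ≤ 2 (via 1,0,3).
Coefficient equations give f(k) = 3*(k**2 - 3*k + 3).
Get s_k = R·t_k = -(k**2 - 3*k + 3)*factorial(k)/3**k with R(k) = B(k−1)f(k)/C(k) = 3*(k**2 - 3*k + 3)/(k**3 - 3*k**2 + 9*k - 8).
Verify: -(k**3 - 3*k**2 + 9*k - 8)*factorial(k)/(3*3**k) matches t_k.
Sum = s_(11) − s_(2); s_(11) = -44844800/2187, s_(2) = -2/9 ⇒ -44844314/2187.

Σ = -44844314/2187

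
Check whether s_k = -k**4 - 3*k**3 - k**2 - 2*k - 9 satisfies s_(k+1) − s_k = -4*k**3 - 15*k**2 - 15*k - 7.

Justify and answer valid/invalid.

s_(k+1) = -k**4 - 7*k**3 - 16*k**2 - 17*k - 16
s_(k+1) − s_k = -4*k**3 - 15*k**2 - 15*k - 7
(s_(k+1) − s_k) − t_k = 0

Valid: the claim telescopes to t_k.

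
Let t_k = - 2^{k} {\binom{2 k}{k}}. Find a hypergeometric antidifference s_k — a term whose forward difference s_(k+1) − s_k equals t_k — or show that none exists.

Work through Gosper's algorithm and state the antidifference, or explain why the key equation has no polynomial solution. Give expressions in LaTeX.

not Gosper-summable; s_k does not exist

r(k) = 4*(2*k + 1)/(k + 1) after simplifying.
So A=8*k + 4 and B=k + 1, with C=1.
Solve (8*k + 4)·f(k+1) − (k)·f(k) = 1.
Bound: deg f ≤ -1.
Negative degree bound (-1): no f exists, t_k not Gosper-summable.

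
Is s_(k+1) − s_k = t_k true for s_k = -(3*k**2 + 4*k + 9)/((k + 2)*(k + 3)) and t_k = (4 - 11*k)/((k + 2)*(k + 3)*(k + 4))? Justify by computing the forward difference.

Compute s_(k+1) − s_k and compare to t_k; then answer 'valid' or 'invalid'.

s_(k+1) = (-4*k - 3*(k + 1)**2 - 13)/((k + 3)*(k + 4))
s_(k+1) − s_k = (4 - 11*k)/(k**3 + 9*k**2 + 26*k + 24)
(s_(k+1) − s_k) − t_k = 0

valid (s_(k+1) − s_k reduces to t_k)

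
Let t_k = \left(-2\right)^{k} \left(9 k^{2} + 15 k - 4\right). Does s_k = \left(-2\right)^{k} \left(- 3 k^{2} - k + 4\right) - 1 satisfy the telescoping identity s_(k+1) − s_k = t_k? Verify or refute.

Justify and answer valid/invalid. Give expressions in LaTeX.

valid; difference matches t_k

s_(k+1) = (-2)**(k + 1)*(-k - 3*(k + 1)**2 + 3) - 1
s_(k+1) − s_k = (-2)**k*(9*k**2 + 15*k - 4)
(s_(k+1) − s_k) − t_k = 0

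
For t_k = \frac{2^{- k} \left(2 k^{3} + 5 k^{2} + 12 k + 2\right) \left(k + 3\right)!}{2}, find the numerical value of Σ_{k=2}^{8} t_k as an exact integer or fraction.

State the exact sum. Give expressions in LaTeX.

r(k) = (2*k**4 + 19*k**3 + 72*k**2 + 133*k + 84)/(2*(2*k**3 + 5*k**2 + 12*k + 2)) after simplifying.
Factor: A=k/2 + 2; B=1; C=k**3 + 5*k**2/2 + 6*k + 1.
Key eq: (k/2 + 2)·f(k+1) = (1)·f(k) + (k**3 + 5*k**2/2 + 6*k + 1).
Degrees (1,0,3) ⇒ d ≤ 2.
Coefficient equations give f(k) = 2*k**2 - 3*k + 3.
Then R = B(k−1)f/C = 2*(2*k**2 - 3*k + 3)/(2*k**3 + 5*k**2 + 12*k + 2), so s_k = R(k)·t_k = (2*k**2 - 3*k + 3)*factorial(k + 3)/2**k.
s_(k+1) − s_k = (2*k**3 + 5*k**2 + 12*k + 2)*factorial(k + 3)/(2*2**k) = t_k.
Evaluate s at k=9 and k=2: 129105900 and 150; difference 129105750.

Σ = 129105750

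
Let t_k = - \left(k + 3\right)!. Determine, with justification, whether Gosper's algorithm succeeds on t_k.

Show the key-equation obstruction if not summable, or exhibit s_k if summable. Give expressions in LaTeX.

No; the degree bound rules out any f.

The ratio is k + 4.
Normal form (A,B,C) = (k + 4, 1, 1).
f must satisfy (k + 4)·f(k+1) − (1)·f(k) = 1.
d = -1 from the (1,0,0) case.
deg f ≤ -1 is impossible — no certificate.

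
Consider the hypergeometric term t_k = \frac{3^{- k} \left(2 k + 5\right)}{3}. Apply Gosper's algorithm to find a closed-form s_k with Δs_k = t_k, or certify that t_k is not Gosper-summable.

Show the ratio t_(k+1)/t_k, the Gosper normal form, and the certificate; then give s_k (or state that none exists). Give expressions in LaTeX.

s_k = 3^{- k} \left(- k - 3\right)

Ratio r(k) = (2*k + 7)/(3*(2*k + 5)).
Normal form (A,B,C) = (1/3, 1, k + 5/2).
Solve (1/3)·f(k+1) − (1)·f(k) = k + 5/2.
d = 1 from the (0,0,1) case.
Solve for f: f(k) = -3*(k + 3)/2 (degree 1 ≤ 1).
Get s_k = R·t_k = (-k - 3)/3**k with R(k) = B(k−1)f(k)/C(k) = -3*(k + 3)/(2*k + 5).
s_(k+1) − s_k = (2*k + 5)/(3*3**k) = t_k.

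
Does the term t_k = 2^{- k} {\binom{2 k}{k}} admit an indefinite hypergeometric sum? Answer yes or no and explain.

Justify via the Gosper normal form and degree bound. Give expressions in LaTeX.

No — key equation has no polynomial f.

The ratio is (2*k + 1)/(k + 1).
Normal form (A,B,C) = (2*k + 1, k + 1, 1).
Set up (2*k + 1)·f(k+1) − (k)·f(k) − (1) = 0.
Bound: deg f ≤ -1.
Negative degree bound (-1): no f exists, t_k not Gosper-summable.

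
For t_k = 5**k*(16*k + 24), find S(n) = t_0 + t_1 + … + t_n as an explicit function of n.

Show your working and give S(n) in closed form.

S(n) = 20*5**n*n + 25*5**n - 1

The ratio is 5*(2*k + 5)/(2*k + 3).
Normal form (A,B,C) = (5, 1, k + 3/2).
Set up (5)·f(k+1) − (1)·f(k) − (k + 3/2) = 0.
deg f ≤ 1 (via 0,0,1).
Solving with deg f ≤ 1: f(k) = (4*k + 1)/16.
Then R = B(k−1)f/C = (4*k + 1)/(8*(2*k + 3)), so s_k = R(k)·t_k = 5**k*(4*k + 1).
Verify: 5**k*(16*k + 24) matches t_k.
s_(n+1) = 5**(n + 1)*(4*n + 5) and s_(0) = 1, so S(n) = 20*5**n*n + 25*5**n - 1.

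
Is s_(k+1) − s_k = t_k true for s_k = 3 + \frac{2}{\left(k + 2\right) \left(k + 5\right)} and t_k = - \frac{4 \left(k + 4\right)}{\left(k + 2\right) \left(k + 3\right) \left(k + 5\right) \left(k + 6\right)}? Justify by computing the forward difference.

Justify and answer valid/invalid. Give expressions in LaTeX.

Valid: the claim telescopes to t_k.

s_(k+1) = 3 + 2/((k + 3)*(k + 6))
s_(k+1) − s_k = 4*(-k - 4)/(k**4 + 16*k**3 + 91*k**2 + 216*k + 180)
(s_(k+1) − s_k) − t_k = 0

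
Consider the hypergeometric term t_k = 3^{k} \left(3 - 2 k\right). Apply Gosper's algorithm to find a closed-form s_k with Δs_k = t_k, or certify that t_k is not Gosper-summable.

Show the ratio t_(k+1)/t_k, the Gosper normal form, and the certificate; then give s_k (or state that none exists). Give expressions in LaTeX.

s_k = 3^{k} \left(3 - k\right)

Step 1: r(k) = 3*(2*k - 1)/(2*k - 3).
Factor: A=3; B=1; C=k - 3/2.
Need (3)·f(k+1) − (1)·f(k) = k - 3/2.
d = 1 from the (0,0,1) case.
Match coefficients ⇒ f(k) = (k - 3)/2.
Get s_k = R·t_k = 3**k*(3 - k) with R(k) = B(k−1)f(k)/C(k) = (k - 3)/(2*k - 3).
Verify: 3**k*(3 - 2*k) matches t_k.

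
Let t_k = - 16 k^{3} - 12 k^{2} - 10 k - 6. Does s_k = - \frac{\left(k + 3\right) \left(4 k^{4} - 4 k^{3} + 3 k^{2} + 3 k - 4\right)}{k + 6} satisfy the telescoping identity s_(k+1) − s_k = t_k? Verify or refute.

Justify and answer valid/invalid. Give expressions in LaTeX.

s_(k+1) = (-4*k**5 - 28*k**4 - 63*k**3 - 73*k**2 - 54*k - 8)/(k + 7)
s_(k+1) − s_k = (-16*k**5 - 184*k**4 - 502*k**3 - 403*k**2 - 309*k - 132)/(k**2 + 13*k + 42)
(s_(k+1) − s_k) − t_k = 3*(12*k**4 + 112*k**3 + 79*k**2 + 63*k + 40)/(k**2 + 13*k + 42)

Invalid: residual \frac{3 \left(12 k^{4} + 112 k^{3} + 79 k^{2} + 63 k + 40\right)}{k^{2} + 13 k + 42} ≠ 0.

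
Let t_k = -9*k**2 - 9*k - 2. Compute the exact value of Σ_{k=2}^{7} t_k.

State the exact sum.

Σ = -1506

r(k) = (9*k**2 + 27*k + 20)/(9*k**2 + 9*k + 2) after simplifying.
A = 1, B = 1, C = k**2 + k + 2/9.
f must satisfy (1)·f(k+1) − (1)·f(k) = k**2 + k + 2/9.
Degrees (0,0,2) ⇒ d ≤ 3.
Coefficient equations give f(k) = k*(3*k**2 - 1)/9.
Certificate R = B(k−1)f/C = k*(3*k**2 - 1)/((3*k + 1)*(3*k + 2)) gives s_k = -3*k**3 + k.
Check: Δs_k = -9*k**2 - 9*k - 2. ✓
Sum = s_(8) − s_(2); s_(8) = -1528, s_(2) = -22 ⇒ -1506.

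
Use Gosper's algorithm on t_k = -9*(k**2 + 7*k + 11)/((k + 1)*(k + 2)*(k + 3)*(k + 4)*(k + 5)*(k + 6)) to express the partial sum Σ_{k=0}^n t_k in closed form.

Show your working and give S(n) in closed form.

S(n) = (-n**3 - 12*n**2 - 44*n - 33)/(5*(n**3 + 12*n**2 + 44*n + 48))

Ratio r(k) = (k + 1)*(7*k + (k + 1)**2 + 18)/((k + 7)*(k**2 + 7*k + 11)).
Normal form (A,B,C) = (k + 1, k + 7, k**2 + 7*k + 11).
Solve (k + 1)·f(k+1) − (k + 6)·f(k) = k**2 + 7*k + 11.
d = 5 from the (1,1,2) case.
Solving with deg f ≤ 5: f(k) = k*(k + 2)*(k + 4)*(k**2 + 9*k + 23)/45.
Certificate R = B(k−1)f/C = k*(k + 2)*(k + 4)*(k + 6)*(k**2 + 9*k + 23)/(45*(k**2 + 7*k + 11)) gives s_k = k*(-k**2 - 9*k - 23)/(5*(k**3 + 9*k**2 + 23*k + 15)).
s_(k+1) − s_k = 9*(-k**2 - 7*k - 11)/(k**6 + 21*k**5 + 175*k**4 + 735*k**3 + 1624*k**2 + 1764*k + 720) = t_k.
Evaluate: s_(n+1) = (-n**3 - 12*n**2 - 44*n - 33)/(5*(n**3 + 12*n**2 + 44*n + 48)); subtract s_(0) = 0 ⇒ S(n) = (-n**3 - 12*n**2 - 44*n - 33)/(5*(n**3 + 12*n**2 + 44*n + 48)).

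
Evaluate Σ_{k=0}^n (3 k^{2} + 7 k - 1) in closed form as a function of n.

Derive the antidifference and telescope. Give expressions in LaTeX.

S(n) = n^{3} + 5 n^{2} + 3 n - 1

The ratio is (3*k**2 + 13*k + 9)/(3*k**2 + 7*k - 1).
A = 1, B = 1, C = k**2 + 7*k/3 - 1/3.
Solve (1)·f(k+1) − (1)·f(k) = k**2 + 7*k/3 - 1/3.
From deg A=0, deg B=0, deg C=2: d=3.
Match coefficients ⇒ f(k) = k*(k**2 + 2*k - 4)/3.
R(k) = B(k−1)·f(k)/C(k) = k*(k**2 + 2*k - 4)/(3*k**2 + 7*k - 1); s_k = R·t_k = k*(k**2 + 2*k - 4).
Verify: 3*k**2 + 7*k - 1 matches t_k.
Telescope: S(n) = s_(n+1) − s_(0) = n**3 + 5*n**2 + 3*n - 1 − (0) = n**3 + 5*n**2 + 3*n - 1.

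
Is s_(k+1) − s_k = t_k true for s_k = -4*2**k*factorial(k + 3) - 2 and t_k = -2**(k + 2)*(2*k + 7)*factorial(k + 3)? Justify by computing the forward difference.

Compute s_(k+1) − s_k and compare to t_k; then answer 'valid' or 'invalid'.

s_(k+1) = -4*2**(k + 1)*factorial(k + 4) - 2
s_(k+1) − s_k = -2**(k + 2)*(2*k + 7)*factorial(k + 3)
(s_(k+1) − s_k) − t_k = 0

valid (s_(k+1) − s_k reduces to t_k)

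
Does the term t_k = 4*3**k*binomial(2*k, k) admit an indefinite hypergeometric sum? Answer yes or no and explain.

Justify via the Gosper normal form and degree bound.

r(k) = 6*(2*k + 1)/(k + 1) after simplifying.
So A=12*k + 6 and B=k + 1, with C=1.
f must satisfy (12*k + 6)·f(k+1) − (k)·f(k) = 1.
deg f ≤ -1 (via 1,1,0).
Negative degree bound (-1): no f exists, t_k not Gosper-summable.

No; the degree bound rules out any f.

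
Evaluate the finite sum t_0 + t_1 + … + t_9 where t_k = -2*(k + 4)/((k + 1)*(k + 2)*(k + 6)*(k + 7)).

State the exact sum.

r(k) = (k + 1)*(k + 5)*(k + 6)/((k + 3)*(k + 4)*(k + 8)) after simplifying.
Factor: A=k + 1; B=k + 8; C=k**4 + 16*k**3 + 95*k**2 + 248*k + 240.
Set up (k + 1)·f(k+1) − (k + 7)·f(k) − (k**4 + 16*k**3 + 95*k**2 + 248*k + 240) = 0.
From deg A=1, deg B=1, deg C=4: d=6.
Match coefficients ⇒ f(k) = k*(k + 2)*(k + 3)*(k + 4)*(k + 5)*(k + 7)/12.
Get s_k = R·t_k = k*(-k - 7)/(6*(k**2 + 7*k + 6)) with R(k) = B(k−1)f(k)/C(k) = k*(k + 2)*(k + 7)**2/(12*(k + 4)).
Verify: 2*(-k - 4)/(k**4 + 16*k**3 + 83*k**2 + 152*k + 84) matches t_k.
Telescoping: Σ = s_(10) − s_(0) = -85/528 − (0) = -85/528.

Σ = -85/528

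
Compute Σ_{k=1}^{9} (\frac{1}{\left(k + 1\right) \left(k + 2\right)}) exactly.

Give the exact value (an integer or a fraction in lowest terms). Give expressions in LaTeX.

Step 1: r(k) = (k + 1)/(k + 3).
So A=k + 1 and B=k + 3, with C=1.
Set up (k + 1)·f(k+1) − (k + 2)·f(k) − (1) = 0.
deg f ≤ 1 (via 1,1,0).
Solving with deg f ≤ 1: f(k) = k.
Certificate R = B(k−1)f/C = k*(k + 2) gives s_k = k/(k + 1).
s_(k+1) − s_k = 1/(k**2 + 3*k + 2) = t_k.
Evaluate s at k=10 and k=1: 10/11 and 1/2; difference 9/22.

Σ = 9/22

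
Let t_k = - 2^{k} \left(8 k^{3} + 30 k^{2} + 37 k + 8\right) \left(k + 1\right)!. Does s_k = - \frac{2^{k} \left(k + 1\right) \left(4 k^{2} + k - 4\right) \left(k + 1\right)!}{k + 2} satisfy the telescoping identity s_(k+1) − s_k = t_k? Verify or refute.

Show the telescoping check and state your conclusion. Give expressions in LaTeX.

s_(k+1) = -2**(k + 1)*(k + 2)*(4*k**2 + 9*k + 1)*factorial(k + 2)/(k + 3)
s_(k+1) − s_k = -2**k*(8*k**5 + 62*k**4 + 189*k**3 + 280*k**2 + 181*k + 28)*factorial(k + 1)/((k + 2)*(k + 3))
(s_(k+1) − s_k) − t_k = 2**k*(8*k**4 + 46*k**3 + 93*k**2 + 81*k + 20)*factorial(k + 1)/((k + 2)*(k + 3))

Invalid: residual \frac{2^{k} \left(8 k^{4} + 46 k^{3} + 93 k^{2} + 81 k + 20\right) \left(k + 1\right)!}{\left(k + 2\right) \left(k + 3\right)} ≠ 0.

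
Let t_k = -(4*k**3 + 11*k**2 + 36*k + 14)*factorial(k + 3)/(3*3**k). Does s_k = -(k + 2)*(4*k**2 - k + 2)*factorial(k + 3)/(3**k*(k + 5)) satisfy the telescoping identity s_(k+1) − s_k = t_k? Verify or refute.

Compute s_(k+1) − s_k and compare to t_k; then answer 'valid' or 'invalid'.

s_(k+1) = -(k + 3)*(4*k**2 + 7*k + 5)*factorial(k + 4)/(3*3**k*(k + 6))
s_(k+1) − s_k = -(4*k**5 + 43*k**4 + 184*k**3 + 503*k**2 + 643*k + 228)*factorial(k + 3)/(3*3**k*(k + 5)*(k + 6))
(s_(k+1) − s_k) − t_k = (4*k**4 + 31*k**3 + 79*k**2 + 197*k + 64)*factorial(k + 3)/(3**k*(k + 5)*(k + 6))

Invalid: residual (4*k**4 + 31*k**3 + 79*k**2 + 197*k + 64)*factorial(k + 3)/(3**k*(k + 5)*(k + 6)) ≠ 0.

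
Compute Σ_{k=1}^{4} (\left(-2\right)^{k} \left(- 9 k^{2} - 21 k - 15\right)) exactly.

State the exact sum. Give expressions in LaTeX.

t_(k+1)/t_k = 2*(-3*k**2 - 13*k - 15)/(3*k**2 + 7*k + 5).
So A=-2 and B=1, with C=k**2 + 7*k/3 + 5/3.
f must satisfy (-2)·f(k+1) − (1)·f(k) = k**2 + 7*k/3 + 5/3.
d = 2 from the (0,0,2) case.
Solve for f: f(k) = -(3*k**2 + 3*k + 1)/9 (degree 2 ≤ 2).
So s_k = (B(k−1)f/C)·t_k = (-(3*k**2 + 3*k + 1)/(3*(3*k**2 + 7*k + 5)))·t_k = (-2)**k*(3*k**2 + 3*k + 1).
Δs = (-2)**k*(-9*k**2 - 21*k - 15), as required.
Σ_(k=1)^(4) t_k = s_(5) − s_(1) = -2912 − (-14) = -2898.

Σ = -2898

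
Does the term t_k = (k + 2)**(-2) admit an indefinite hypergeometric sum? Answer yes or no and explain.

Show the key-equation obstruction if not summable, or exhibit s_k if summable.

r(k) = (k + 2)**2/(k + 3)**2 after simplifying.
A = k**2 + 4*k + 4, B = k**2 + 6*k + 9, C = 1.
Key eq: (k**2 + 4*k + 4)·f(k+1) = (k**2 + 4*k + 4)·f(k) + (1).
From deg A=2, deg B=2, deg C=0: d=0.
Put f(k) = c0: A·f(k+1) − B(k−1)·f(k) − C = -1; need -1 = 0 — inconsistent ⇒ no f, not summable.

No — key equation has no polynomial f.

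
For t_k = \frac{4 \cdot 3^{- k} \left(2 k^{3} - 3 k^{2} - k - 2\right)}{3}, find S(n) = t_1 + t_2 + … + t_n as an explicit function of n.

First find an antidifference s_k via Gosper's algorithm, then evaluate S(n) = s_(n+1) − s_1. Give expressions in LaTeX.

Ratio r(k) = (2*k**3 + 3*k**2 - k - 4)/(3*(2*k**3 - 3*k**2 - k - 2)).
Gosper form: A/B · C(k+1)/C(k) with A=1/3, B=1, C=k**3 - 3*k**2/2 - k/2 - 1.
f must satisfy (1/3)·f(k+1) − (1)·f(k) = k**3 - 3*k**2/2 - k/2 - 1.
Bound: deg f ≤ 3.
Solving with deg f ≤ 3: f(k) = -3*k*(k**2 + 1)/2.
Certificate R = B(k−1)f/C = -3*k*(k**2 + 1)/((k - 2)*(2*k**2 + k + 1)) gives s_k = 4*k*(-k**2 - 1)/3**k.
s_(k+1) − s_k = 4*(2*k**3 - 3*k**2 - k - 2)/(3*3**k) = t_k.
Evaluate: s_(n+1) = 4*3**(-n - 1)*(-n**3 - 3*n**2 - 4*n - 2); subtract s_(1) = -8/3 ⇒ S(n) = 4*3**(-n - 1)*(2*3**n - n**3 - 3*n**2 - 4*n - 2).

S(n) = 4 \cdot 3^{- n - 1} \left(2 \cdot 3^{n} - n^{3} - 3 n^{2} - 4 n - 2\right)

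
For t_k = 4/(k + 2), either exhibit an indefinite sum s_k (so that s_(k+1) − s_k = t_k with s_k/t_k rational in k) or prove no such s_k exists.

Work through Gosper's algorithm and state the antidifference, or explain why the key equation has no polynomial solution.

not Gosper-summable; s_k does not exist

The ratio is (k + 2)/(k + 3).
Take A(k)=k + 2, B(k)=k + 3, C(k)=1.
Solve (k + 2)·f(k+1) − (k + 2)·f(k) = 1.
From deg A=1, deg B=1, deg C=0: d=0.
f = c0 ⇒ A·f(k+1) − B(k−1)·f(k) − C = -1. The system {-1 = 0} is inconsistent; no antidifference.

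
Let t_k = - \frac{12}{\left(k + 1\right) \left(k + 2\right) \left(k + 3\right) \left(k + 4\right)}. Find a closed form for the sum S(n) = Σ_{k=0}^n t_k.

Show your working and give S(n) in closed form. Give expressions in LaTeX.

S(n) = \frac{2 \left(- n^{3} - 9 n^{2} - 26 n - 18\right)}{3 \left(n^{3} + 9 n^{2} + 26 n + 24\right)}

The ratio is (k + 1)/(k + 5).
So A=k + 1 and B=k + 5, with C=1.
Set up (k + 1)·f(k+1) − (k + 4)·f(k) − (1) = 0.
From deg A=1, deg B=1, deg C=0: d=3.
Solving with deg f ≤ 3: f(k) = k*(k**2 + 6*k + 11)/18.
Get s_k = R·t_k = 2*k*(-k**2 - 6*k - 11)/(3*(k + 1)*(k + 2)*(k + 3)) with R(k) = B(k−1)f(k)/C(k) = k*(k + 4)*(k**2 + 6*k + 11)/18.
Δs = -12/(k**4 + 10*k**3 + 35*k**2 + 50*k + 24), as required.
Evaluate: s_(n+1) = 2*(-n**3 - 9*n**2 - 26*n - 18)/(3*(n**3 + 9*n**2 + 26*n + 24)); subtract s_(0) = 0 ⇒ S(n) = 2*(-n**3 - 9*n**2 - 26*n - 18)/(3*(n**3 + 9*n**2 + 26*n + 24)).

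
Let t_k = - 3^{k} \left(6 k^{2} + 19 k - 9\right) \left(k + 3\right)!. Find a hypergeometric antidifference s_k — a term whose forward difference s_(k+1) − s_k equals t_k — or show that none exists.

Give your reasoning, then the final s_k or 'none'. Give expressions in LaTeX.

s_k = - 3^{k} \left(2 k - 3\right) \left(k + 3\right)!

Compute t_(k+1)/t_k: get 3*(6*k**3 + 55*k**2 + 140*k + 64)/(6*k**2 + 19*k - 9).
Gosper form: A/B · C(k+1)/C(k) with A=3*k + 12, B=1, C=k**2 + 19*k/6 - 3/2.
Key eq: (3*k + 12)·f(k+1) = (1)·f(k) + (k**2 + 19*k/6 - 3/2).
deg f ≤ 1 (via 1,0,2).
Solve for f: f(k) = (2*k - 3)/6 (degree 1 ≤ 1).
Then R = B(k−1)f/C = (2*k - 3)/(6*k**2 + 19*k - 9), so s_k = R(k)·t_k = -3**k*(2*k - 3)*factorial(k + 3).
Check: Δs_k = -3**k*(6*k**2 + 19*k - 9)*factorial(k + 3). ✓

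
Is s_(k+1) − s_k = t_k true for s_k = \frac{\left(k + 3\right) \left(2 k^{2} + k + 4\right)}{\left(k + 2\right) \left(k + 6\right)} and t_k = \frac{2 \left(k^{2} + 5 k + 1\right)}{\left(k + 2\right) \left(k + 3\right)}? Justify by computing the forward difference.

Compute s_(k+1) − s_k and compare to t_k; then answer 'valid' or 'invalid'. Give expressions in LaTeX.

Invalid: residual \frac{15 k \left(- 3 k - 11\right)}{k^{4} + 18 k^{3} + 113 k^{2} + 288 k + 252} ≠ 0.

s_(k+1) = (k + 4)*(k + 2*(k + 1)**2 + 5)/((k + 3)*(k + 7))
s_(k+1) − s_k = (2*k**4 + 36*k**3 + 171*k**2 + 281*k + 84)/(k**4 + 18*k**3 + 113*k**2 + 288*k + 252)
(s_(k+1) − s_k) − t_k = 15*k*(-3*k - 11)/(k**4 + 18*k**3 + 113*k**2 + 288*k + 252)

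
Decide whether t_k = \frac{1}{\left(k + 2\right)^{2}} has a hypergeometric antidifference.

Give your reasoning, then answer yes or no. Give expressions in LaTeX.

Ratio r(k) = (k + 2)**2/(k + 3)**2.
Take A(k)=k**2 + 4*k + 4, B(k)=k**2 + 6*k + 9, C(k)=1.
Solve (k**2 + 4*k + 4)·f(k+1) − (k**2 + 4*k + 4)·f(k) = 1.
Degrees (2,2,0) ⇒ d ≤ 0.
Put f(k) = c0: A·f(k+1) − B(k−1)·f(k) − C = -1; need -1 = 0 — inconsistent ⇒ no f, not summable.

No — t_k has no hypergeometric antidifference.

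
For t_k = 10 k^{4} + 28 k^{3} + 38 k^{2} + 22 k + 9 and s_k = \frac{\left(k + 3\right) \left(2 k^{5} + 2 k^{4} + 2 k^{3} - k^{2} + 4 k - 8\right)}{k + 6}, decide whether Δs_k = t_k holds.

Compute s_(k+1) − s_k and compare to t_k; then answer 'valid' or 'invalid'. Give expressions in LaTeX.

Invalid: residual \frac{3 \left(- 8 k^{5} - 86 k^{4} - 204 k^{3} - 251 k^{2} - 137 k - 62\right)}{k^{2} + 13 k + 42} ≠ 0.

s_(k+1) = (2*k**6 + 20*k**5 + 78*k**4 + 157*k**3 + 174*k**2 + 105*k + 4)/(k + 7)
s_(k+1) − s_k = 2*(5*k**6 + 67*k**5 + 282*k**4 + 540*k**3 + 569*k**2 + 315*k + 96)/(k**2 + 13*k + 42)
(s_(k+1) − s_k) − t_k = 3*(-8*k**5 - 86*k**4 - 204*k**3 - 251*k**2 - 137*k - 62)/(k**2 + 13*k + 42)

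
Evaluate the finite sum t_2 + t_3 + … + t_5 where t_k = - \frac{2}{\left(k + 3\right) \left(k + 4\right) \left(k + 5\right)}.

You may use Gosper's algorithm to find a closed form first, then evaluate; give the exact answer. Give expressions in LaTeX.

r(k) = (k + 3)/(k + 6) after simplifying.
A = k + 3, B = k + 6, C = 1.
f must satisfy (k + 3)·f(k+1) − (k + 5)·f(k) = 1.
d = 2 from the (1,1,0) case.
Match coefficients ⇒ f(k) = k*(k + 7)/24.
Then R = B(k−1)f/C = k*(k + 5)*(k + 7)/24, so s_k = R(k)·t_k = k*(-k - 7)/(12*(k + 3)*(k + 4)).
Δs = -2/(k**3 + 12*k**2 + 47*k + 60), as required.
Sum = s_(6) − s_(2); s_(6) = -13/180, s_(2) = -1/20 ⇒ -1/45.

Σ = -1/45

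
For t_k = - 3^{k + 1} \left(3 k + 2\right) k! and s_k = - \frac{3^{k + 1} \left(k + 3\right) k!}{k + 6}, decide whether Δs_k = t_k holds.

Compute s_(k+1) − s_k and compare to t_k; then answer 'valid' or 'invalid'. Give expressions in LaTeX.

Invalid: residual \frac{3^{k + 2} \left(3 k^{2} + 20 k + 11\right) k!}{\left(k + 6\right) \left(k + 7\right)} ≠ 0.

s_(k+1) = -3**(k + 2)*(k + 4)*factorial(k + 1)/(k + 7)
s_(k+1) − s_k = -3**(k + 1)*(3*k**3 + 32*k**2 + 92*k + 51)*factorial(k)/((k + 6)*(k + 7))
(s_(k+1) − s_k) − t_k = 3**(k + 2)*(3*k**2 + 20*k + 11)*factorial(k)/((k + 6)*(k + 7))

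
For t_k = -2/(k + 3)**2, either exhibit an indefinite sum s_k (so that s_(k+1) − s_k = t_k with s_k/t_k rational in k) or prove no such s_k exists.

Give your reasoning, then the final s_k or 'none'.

none — t_k is not Gosper-summable

Step 1: r(k) = (k + 3)**2/(k + 4)**2.
Normal form (A,B,C) = (k**2 + 6*k + 9, k**2 + 8*k + 16, 1).
Set up (k**2 + 6*k + 9)·f(k+1) − (k**2 + 6*k + 9)·f(k) − (1) = 0.
From deg A=2, deg B=2, deg C=0: d=0.
f = c0 ⇒ A·f(k+1) − B(k−1)·f(k) − C = -1. The system {-1 = 0} is inconsistent; no antidifference.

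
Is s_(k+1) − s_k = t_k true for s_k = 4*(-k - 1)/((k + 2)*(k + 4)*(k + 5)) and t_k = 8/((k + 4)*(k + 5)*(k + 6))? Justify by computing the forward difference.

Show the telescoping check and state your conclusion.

s_(k+1) = 4*(-k - 2)/((k + 3)*(k + 5)*(k + 6))
s_(k+1) − s_k = 4*(2*k**2 + 7*k + 2)/(k**5 + 20*k**4 + 155*k**3 + 580*k**2 + 1044*k + 720)
(s_(k+1) − s_k) − t_k = 4*(-3*k - 10)/(k**5 + 20*k**4 + 155*k**3 + 580*k**2 + 1044*k + 720)

Invalid: residual 4*(-3*k - 10)/(k**5 + 20*k**4 + 155*k**3 + 580*k**2 + 1044*k + 720) ≠ 0.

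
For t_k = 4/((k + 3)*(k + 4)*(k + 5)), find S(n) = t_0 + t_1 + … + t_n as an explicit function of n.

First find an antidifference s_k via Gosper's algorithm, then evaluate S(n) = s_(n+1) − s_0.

S(n) = (n**2 + 9*n + 8)/(6*(n**2 + 9*n + 20))

Step 1: r(k) = (k + 3)/(k + 6).
Take A(k)=k + 3, B(k)=k + 6, C(k)=1.
Solve (k + 3)·f(k+1) − (k + 5)·f(k) = 1.
deg f ≤ 2 (via 1,1,0).
Solving with deg f ≤ 2: f(k) = k*(k + 7)/24.
R(k) = B(k−1)·f(k)/C(k) = k*(k + 5)*(k + 7)/24; s_k = R·t_k = k*(k + 7)/(6*(k + 3)*(k + 4)).
Δs = 4/(k**3 + 12*k**2 + 47*k + 60), as required.
Telescope: S(n) = s_(n+1) − s_(0) = (n**2 + 9*n + 8)/(6*(n**2 + 9*n + 20)) − (0) = (n**2 + 9*n + 8)/(6*(n**2 + 9*n + 20)).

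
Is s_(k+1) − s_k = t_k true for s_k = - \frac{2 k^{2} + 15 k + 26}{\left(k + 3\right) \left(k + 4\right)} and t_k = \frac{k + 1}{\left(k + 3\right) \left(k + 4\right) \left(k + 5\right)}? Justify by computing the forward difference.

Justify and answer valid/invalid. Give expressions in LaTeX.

valid; difference matches t_k

s_(k+1) = (-15*k - 2*(k + 1)**2 - 41)/((k + 4)*(k + 5))
s_(k+1) − s_k = (k + 1)/(k**3 + 12*k**2 + 47*k + 60)
(s_(k+1) − s_k) − t_k = 0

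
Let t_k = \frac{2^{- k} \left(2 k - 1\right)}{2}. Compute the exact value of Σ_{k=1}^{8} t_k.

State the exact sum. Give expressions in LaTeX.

Σ = 749/512

t_(k+1)/t_k = (2*k + 1)/(2*(2*k - 1)).
A = 1/2, B = 1, C = k - 1/2.
f must satisfy (1/2)·f(k+1) − (1)·f(k) = k - 1/2.
Degrees (0,0,1) ⇒ d ≤ 1.
Match coefficients ⇒ f(k) = -2*k - 1.
Certificate R = B(k−1)f/C = -2*(2*k + 1)/(2*k - 1) gives s_k = (-2*k - 1)/2**k.
Δs = (2*k - 1)/(2*2**k), as required.
Σ_(k=1)^(8) t_k = s_(9) − s_(1) = -19/512 − (-3/2) = 749/512.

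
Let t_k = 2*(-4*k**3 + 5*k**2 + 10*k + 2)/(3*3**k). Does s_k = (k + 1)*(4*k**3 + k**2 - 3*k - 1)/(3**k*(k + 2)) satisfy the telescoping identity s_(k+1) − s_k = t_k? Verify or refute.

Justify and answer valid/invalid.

Invalid: residual (8*k**4 + 18*k**3 - 37*k**2 - 53*k - 11)/(3*3**k*(k**2 + 5*k + 6)) ≠ 0.

s_(k+1) = (4*k**4 + 21*k**3 + 37*k**2 + 23*k + 2)/(3*3**k*(k + 3))
s_(k+1) − s_k = (-8*k**5 - 22*k**4 + 40*k**3 + 127*k**2 + 87*k + 13)/(3*3**k*(k**2 + 5*k + 6))
(s_(k+1) − s_k) − t_k = (8*k**4 + 18*k**3 - 37*k**2 - 53*k - 11)/(3*3**k*(k**2 + 5*k + 6))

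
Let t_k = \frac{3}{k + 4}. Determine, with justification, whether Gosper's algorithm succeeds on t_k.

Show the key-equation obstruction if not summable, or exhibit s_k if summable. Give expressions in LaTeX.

No; the coefficient equations for f are inconsistent.

Ratio r(k) = (k + 4)/(k + 5).
Take A(k)=k + 4, B(k)=k + 5, C(k)=1.
Key eq: (k + 4)·f(k+1) = (k + 4)·f(k) + (1).
Bound: deg f ≤ 0.
Put f(k) = c0: A·f(k+1) − B(k−1)·f(k) − C = -1; need -1 = 0 — inconsistent ⇒ no f, not summable.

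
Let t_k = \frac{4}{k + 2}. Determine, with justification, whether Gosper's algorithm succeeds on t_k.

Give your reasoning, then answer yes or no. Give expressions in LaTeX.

Ratio r(k) = (k + 2)/(k + 3).
So A=k + 2 and B=k + 3, with C=1.
Need (k + 2)·f(k+1) − (k + 2)·f(k) = 1.
Degrees (1,1,0) ⇒ d ≤ 0.
Put f(k) = c0: A·f(k+1) − B(k−1)·f(k) − C = -1; need -1 = 0 — inconsistent ⇒ no f, not summable.

No — the linear system for f has no solution.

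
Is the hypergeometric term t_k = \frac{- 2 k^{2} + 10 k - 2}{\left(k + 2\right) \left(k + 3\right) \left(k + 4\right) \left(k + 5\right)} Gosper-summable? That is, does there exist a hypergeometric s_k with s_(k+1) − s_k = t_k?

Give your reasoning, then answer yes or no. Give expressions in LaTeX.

r(k) = (k**3 - k**2 - 9*k - 6)/(k**3 + k**2 - 29*k + 6) after simplifying.
So A=k + 2 and B=k + 6, with C=k**2 - 5*k + 1.
Key eq: (k + 2)·f(k+1) = (k + 5)·f(k) + (k**2 - 5*k + 1).
d = 3 from the (1,1,2) case.
Solving with deg f ≤ 3: f(k) = k*(k - 13)*(k - 2)/24.
Then R = B(k−1)f/C = k*(k - 13)*(k - 2)*(k + 5)/(24*(k**2 - 5*k + 1)), so s_k = R(k)·t_k = -k*(k**2 - 15*k + 26)/(12*(k + 2)*(k + 3)*(k + 4)).
s_(k+1) − s_k = 2*(-k**2 + 5*k - 1)/(k**4 + 14*k**3 + 71*k**2 + 154*k + 120) = t_k.

Yes. s_k = - \frac{k \left(k^{2} - 15 k + 26\right)}{12 \left(k + 2\right) \left(k + 3\right) \left(k + 4\right)}.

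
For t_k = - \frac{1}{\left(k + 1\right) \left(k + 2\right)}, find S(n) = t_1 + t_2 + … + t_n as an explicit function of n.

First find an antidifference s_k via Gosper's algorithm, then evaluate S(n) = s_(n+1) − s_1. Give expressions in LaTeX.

Step 1: r(k) = (k + 1)/(k + 3).
A = k + 1, B = k + 3, C = 1.
f must satisfy (k + 1)·f(k+1) − (k + 2)·f(k) = 1.
Bound: deg f ≤ 1.
Match coefficients ⇒ f(k) = k.
So s_k = (B(k−1)f/C)·t_k = (k*(k + 2))·t_k = -k/(k + 1).
s_(k+1) − s_k = -1/(k**2 + 3*k + 2) = t_k.
Telescope: S(n) = s_(n+1) − s_(1) = (-n - 1)/(n + 2) − (-1/2) = -n/(2*n + 4).

S(n) = - \frac{n}{2 n + 4}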